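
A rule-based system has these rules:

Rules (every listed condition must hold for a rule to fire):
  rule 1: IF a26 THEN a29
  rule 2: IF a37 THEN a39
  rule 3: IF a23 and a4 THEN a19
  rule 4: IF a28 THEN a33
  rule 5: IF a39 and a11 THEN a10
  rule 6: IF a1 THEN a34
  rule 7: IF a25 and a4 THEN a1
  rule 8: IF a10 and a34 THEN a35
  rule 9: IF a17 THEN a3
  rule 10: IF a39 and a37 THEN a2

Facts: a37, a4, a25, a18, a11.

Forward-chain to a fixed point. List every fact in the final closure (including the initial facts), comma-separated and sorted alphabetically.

Round 1 — rule 2, rule 7, derive a39, a1.
Round 2 — rule 5, rule 6, rule 10, derive a10, a34, a2.
Round 3 — rule 8, derive a35.

a1, a10, a11, a18, a2, a25, a34, a35, a37, a39, a4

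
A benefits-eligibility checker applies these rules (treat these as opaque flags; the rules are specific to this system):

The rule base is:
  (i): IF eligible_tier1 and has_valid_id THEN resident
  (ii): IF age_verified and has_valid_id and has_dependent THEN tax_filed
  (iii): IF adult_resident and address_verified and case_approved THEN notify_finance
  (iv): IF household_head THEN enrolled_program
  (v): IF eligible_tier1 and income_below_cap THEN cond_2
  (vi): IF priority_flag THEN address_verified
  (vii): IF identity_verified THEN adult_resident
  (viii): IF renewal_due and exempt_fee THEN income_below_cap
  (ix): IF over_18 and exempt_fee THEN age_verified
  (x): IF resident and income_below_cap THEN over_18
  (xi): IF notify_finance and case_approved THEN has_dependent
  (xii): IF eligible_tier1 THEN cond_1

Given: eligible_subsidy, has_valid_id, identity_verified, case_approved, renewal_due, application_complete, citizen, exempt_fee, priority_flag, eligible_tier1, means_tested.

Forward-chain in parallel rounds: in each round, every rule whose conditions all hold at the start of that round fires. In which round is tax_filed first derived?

4

[1] (i) [IF eligible_tier1 and has_valid_id THEN resident]; (vi) [IF priority_flag THEN address_verified]; (vii) [IF identity_verified THEN adult_resident]; (viii) [IF renewal_due and exempt_fee THEN income_below_cap]; (xii) [IF eligible_tier1 THEN cond_1]. ⇒ new: resident, address_verified, adult_resident, income_below_cap, cond_1.
[2] (iii) [IF adult_resident and address_verified and case_approved THEN notify_finance]; (v) [IF eligible_tier1 and income_below_cap THEN cond_2]; (x) [IF resident and income_below_cap THEN over_18]. ⇒ new: notify_finance, cond_2, over_18.
[3] (ix) [IF over_18 and exempt_fee THEN age_verified]; (xi) [IF notify_finance and case_approved THEN has_dependent]. ⇒ new: age_verified, has_dependent.
[4] (ii) [IF age_verified and has_valid_id and has_dependent THEN tax_filed]. ⇒ new: tax_filed.
tax_filed first appears in round 4.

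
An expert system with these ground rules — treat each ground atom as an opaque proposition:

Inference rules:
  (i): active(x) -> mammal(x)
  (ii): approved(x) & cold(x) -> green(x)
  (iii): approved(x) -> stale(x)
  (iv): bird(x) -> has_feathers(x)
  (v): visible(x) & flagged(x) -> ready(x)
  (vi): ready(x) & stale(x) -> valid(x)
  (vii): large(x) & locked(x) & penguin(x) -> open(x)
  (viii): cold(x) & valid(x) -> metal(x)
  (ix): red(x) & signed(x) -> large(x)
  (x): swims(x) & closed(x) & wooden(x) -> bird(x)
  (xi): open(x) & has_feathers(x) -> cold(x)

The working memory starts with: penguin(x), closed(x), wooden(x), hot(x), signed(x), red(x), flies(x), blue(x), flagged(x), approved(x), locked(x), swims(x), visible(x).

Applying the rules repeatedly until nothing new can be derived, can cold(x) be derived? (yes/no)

yes

Round 1 fires (iii), (v), (ix), (x), giving stale(x), ready(x), large(x), bird(x).
Round 2 fires (iv), (vi), (vii), giving has_feathers(x), valid(x), open(x).
Round 3 fires (xi), giving cold(x).
Round 4 fires (ii), (viii), giving green(x), metal(x).
cold(x) appears in round 3, so it is derivable.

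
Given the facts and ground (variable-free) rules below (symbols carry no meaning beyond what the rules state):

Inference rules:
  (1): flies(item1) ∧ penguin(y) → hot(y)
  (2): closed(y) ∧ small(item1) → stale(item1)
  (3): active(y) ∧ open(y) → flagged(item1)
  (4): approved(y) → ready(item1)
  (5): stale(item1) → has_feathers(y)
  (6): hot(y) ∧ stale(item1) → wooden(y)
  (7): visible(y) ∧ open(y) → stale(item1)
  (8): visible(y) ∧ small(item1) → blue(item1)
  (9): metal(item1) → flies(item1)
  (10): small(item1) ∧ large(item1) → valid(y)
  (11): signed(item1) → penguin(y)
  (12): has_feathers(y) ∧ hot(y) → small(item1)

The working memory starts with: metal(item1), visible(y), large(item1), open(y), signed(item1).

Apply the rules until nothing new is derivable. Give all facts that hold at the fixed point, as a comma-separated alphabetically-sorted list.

Round 1: (7) [visible(y) ∧ open(y) → stale(item1)]; (9) [metal(item1) → flies(item1)]; (11) [signed(item1) → penguin(y)]. New: stale(item1), flies(item1), penguin(y).
Round 2: (1) [flies(item1) ∧ penguin(y) → hot(y)]; (5) [stale(item1) → has_feathers(y)]. New: hot(y), has_feathers(y).
Round 3: (6) [hot(y) ∧ stale(item1) → wooden(y)]; (12) [has_feathers(y) ∧ hot(y) → small(item1)]. New: wooden(y), small(item1).
Round 4: (8) [visible(y) ∧ small(item1) → blue(item1)]; (10) [small(item1) ∧ large(item1) → valid(y)]. New: blue(item1), valid(y).

blue(item1), flies(item1), has_feathers(y), hot(y), large(item1), metal(item1), open(y), penguin(y), signed(item1), small(item1), stale(item1), valid(y), visible(y), wooden(y)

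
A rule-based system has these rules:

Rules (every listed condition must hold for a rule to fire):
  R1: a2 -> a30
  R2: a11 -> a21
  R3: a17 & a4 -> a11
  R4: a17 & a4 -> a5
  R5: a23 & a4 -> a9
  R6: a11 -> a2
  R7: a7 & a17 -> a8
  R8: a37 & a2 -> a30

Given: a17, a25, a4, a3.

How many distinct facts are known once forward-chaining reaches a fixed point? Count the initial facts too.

[1] R3 [a17 & a4 -> a11]; R4 [a17 & a4 -> a5]. ⇒ new: a11, a5.
[2] R2 [a11 -> a21]; R6 [a11 -> a2]. ⇒ new: a21, a2.
[3] R1 [a2 -> a30]. ⇒ new: a30.
Closure: {a11, a17, a2, a21, a25, a3, a30, a4, a5} — 9 facts.

9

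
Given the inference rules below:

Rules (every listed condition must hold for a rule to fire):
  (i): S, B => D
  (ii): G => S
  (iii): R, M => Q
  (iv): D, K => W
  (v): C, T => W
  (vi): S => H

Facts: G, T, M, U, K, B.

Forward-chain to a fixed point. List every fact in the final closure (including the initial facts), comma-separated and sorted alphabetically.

[1] (ii) [G => S]. ⇒ new: S.
[2] (i) [S, B => D]; (vi) [S => H]. ⇒ new: D, H.
[3] (iv) [D, K => W]. ⇒ new: W.

B, D, G, H, K, M, S, T, U, W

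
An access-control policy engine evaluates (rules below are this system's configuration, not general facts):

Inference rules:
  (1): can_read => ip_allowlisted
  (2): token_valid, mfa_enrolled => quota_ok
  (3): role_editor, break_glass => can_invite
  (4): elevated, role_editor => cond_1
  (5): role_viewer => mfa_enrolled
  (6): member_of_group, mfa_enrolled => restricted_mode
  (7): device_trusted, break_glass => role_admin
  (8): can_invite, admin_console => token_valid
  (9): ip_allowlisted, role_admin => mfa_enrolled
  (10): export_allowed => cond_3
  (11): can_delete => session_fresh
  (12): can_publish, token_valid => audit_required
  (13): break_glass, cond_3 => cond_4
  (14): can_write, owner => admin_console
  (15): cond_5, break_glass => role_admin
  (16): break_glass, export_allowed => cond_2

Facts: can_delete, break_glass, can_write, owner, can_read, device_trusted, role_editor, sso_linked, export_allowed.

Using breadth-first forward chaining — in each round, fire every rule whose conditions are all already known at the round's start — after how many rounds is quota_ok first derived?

[1] (1) [can_read => ip_allowlisted]; (3) [role_editor, break_glass => can_invite]; (7) [device_trusted, break_glass => role_admin]; (10) [export_allowed => cond_3]; (11) [can_delete => session_fresh]; (14) [can_write, owner => admin_console]; (16) [break_glass, export_allowed => cond_2]. ⇒ new: ip_allowlisted, can_invite, role_admin, cond_3, session_fresh, admin_console, cond_2.
[2] (8) [can_invite, admin_console => token_valid]; (9) [ip_allowlisted, role_admin => mfa_enrolled]; (13) [break_glass, cond_3 => cond_4]. ⇒ new: token_valid, mfa_enrolled, cond_4.
[3] (2) [token_valid, mfa_enrolled => quota_ok]. ⇒ new: quota_ok.
quota_ok first appears in round 3.

3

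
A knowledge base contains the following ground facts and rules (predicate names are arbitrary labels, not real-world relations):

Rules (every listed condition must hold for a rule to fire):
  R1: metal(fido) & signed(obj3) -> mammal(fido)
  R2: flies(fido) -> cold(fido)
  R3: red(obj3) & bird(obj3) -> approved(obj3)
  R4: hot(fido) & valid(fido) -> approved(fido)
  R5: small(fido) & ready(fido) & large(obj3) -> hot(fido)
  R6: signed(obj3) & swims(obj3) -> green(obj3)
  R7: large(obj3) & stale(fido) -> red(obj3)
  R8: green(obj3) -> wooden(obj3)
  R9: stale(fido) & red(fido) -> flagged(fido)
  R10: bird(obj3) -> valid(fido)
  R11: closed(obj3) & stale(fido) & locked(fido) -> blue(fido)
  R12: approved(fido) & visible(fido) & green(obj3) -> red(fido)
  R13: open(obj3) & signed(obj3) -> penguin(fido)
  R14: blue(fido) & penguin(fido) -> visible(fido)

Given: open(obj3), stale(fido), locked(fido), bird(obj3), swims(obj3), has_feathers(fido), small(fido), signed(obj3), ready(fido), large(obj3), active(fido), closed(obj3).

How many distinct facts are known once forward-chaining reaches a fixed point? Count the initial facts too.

Round 1 fires R5, R6, R7, R10, R11, R13, giving hot(fido), green(obj3), red(obj3), valid(fido), blue(fido), penguin(fido).
Round 2 fires R3, R4, R8, R14, giving approved(obj3), approved(fido), wooden(obj3), visible(fido).
Round 3 fires R12, giving red(fido).
Round 4 fires R9, giving flagged(fido).
Closure: {active(fido), approved(fido), approved(obj3), bird(obj3), blue(fido), closed(obj3), flagged(fido), green(obj3), has_feathers(fido), hot(fido), large(obj3), locked(fido), open(obj3), penguin(fido), ready(fido), red(fido), red(obj3), signed(obj3), small(fido), stale(fido), swims(obj3), valid(fido), visible(fido), wooden(obj3)} — 24 facts.

24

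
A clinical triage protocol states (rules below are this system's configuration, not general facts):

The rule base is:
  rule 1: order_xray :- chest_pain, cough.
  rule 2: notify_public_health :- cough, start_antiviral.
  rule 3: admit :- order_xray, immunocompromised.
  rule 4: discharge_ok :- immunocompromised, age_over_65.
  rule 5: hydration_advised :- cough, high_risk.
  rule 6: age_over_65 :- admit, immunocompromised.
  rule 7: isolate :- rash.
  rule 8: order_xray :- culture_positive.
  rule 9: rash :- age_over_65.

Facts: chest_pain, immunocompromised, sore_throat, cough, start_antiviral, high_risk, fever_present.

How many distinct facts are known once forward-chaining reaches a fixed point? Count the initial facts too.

15

Round 1: rule 1 [order_xray :- chest_pain, cough.]; rule 2 [notify_public_health :- cough, start_antiviral.]; rule 5 [hydration_advised :- cough, high_risk.]. New: order_xray, notify_public_health, hydration_advised.
Round 2: rule 3 [admit :- order_xray, immunocompromised.]. New: admit.
Round 3: rule 6 [age_over_65 :- admit, immunocompromised.]. New: age_over_65.
Round 4: rule 4 [discharge_ok :- immunocompromised, age_over_65.]; rule 9 [rash :- age_over_65.]. New: discharge_ok, rash.
Round 5: rule 7 [isolate :- rash.]. New: isolate.
Closure: {admit, age_over_65, chest_pain, cough, discharge_ok, fever_present, high_risk, hydration_advised, immunocompromised, isolate, notify_public_health, order_xray, rash, sore_throat, start_antiviral} — 15 facts.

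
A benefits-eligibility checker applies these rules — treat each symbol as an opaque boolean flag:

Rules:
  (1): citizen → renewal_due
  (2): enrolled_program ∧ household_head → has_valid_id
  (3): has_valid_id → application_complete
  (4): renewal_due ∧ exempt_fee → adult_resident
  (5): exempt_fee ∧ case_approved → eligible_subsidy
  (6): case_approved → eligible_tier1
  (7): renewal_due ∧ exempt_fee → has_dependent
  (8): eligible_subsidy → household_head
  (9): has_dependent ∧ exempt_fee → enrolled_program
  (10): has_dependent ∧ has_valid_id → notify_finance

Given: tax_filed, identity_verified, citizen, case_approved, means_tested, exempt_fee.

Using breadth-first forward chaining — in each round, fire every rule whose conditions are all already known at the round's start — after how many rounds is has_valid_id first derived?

4

Round 1 fires (1), (5), (6), giving renewal_due, eligible_subsidy, eligible_tier1.
Round 2 fires (4), (7), (8), giving adult_resident, has_dependent, household_head.
Round 3 fires (9), giving enrolled_program.
Round 4 fires (2), giving has_valid_id.
has_valid_id first appears in round 4.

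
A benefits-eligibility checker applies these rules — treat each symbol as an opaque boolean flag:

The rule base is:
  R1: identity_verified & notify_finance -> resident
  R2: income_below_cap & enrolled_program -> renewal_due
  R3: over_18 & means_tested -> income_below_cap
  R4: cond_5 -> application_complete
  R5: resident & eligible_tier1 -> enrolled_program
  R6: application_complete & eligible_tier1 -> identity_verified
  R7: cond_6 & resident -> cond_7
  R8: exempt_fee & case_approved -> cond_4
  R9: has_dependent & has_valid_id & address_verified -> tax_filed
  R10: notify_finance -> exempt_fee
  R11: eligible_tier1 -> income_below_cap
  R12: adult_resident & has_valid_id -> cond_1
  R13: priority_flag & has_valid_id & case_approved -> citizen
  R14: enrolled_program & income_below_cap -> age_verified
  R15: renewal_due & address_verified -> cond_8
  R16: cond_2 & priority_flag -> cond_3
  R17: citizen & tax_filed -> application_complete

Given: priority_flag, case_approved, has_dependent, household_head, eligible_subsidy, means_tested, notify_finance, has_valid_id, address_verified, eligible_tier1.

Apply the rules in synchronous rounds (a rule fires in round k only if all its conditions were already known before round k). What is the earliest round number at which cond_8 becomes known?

Round 1 — R9, R10, R11, R13, derive tax_filed, exempt_fee, income_below_cap, citizen.
Round 2 — R8, R17, derive cond_4, application_complete.
Round 3 — R6, derive identity_verified.
Round 4 — R1, derive resident.
Round 5 — R5, derive enrolled_program.
Round 6 — R2, R14, derive renewal_due, age_verified.
Round 7 — R15, derive cond_8.
cond_8 first appears in round 7.

7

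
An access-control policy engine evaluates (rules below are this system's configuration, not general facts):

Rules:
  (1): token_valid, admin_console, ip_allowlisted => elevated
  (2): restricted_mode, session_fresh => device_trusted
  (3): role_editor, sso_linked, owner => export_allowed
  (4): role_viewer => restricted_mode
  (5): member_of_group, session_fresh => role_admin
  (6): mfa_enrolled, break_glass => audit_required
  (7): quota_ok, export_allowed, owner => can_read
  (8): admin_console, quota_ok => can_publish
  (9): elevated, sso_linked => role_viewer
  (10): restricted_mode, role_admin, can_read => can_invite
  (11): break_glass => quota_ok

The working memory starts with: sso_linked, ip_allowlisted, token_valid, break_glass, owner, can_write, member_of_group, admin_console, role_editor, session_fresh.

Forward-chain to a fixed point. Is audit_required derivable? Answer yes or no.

Round 1 — (1), (3), (5), (11), derive elevated, export_allowed, role_admin, quota_ok.
Round 2 — (7), (8), (9), derive can_read, can_publish, role_viewer.
Round 3 — (4), derive restricted_mode.
Round 4 — (2), (10), derive device_trusted, can_invite.
Fixed point reached. audit_required is concluded only by (6); (6) needs mfa_enrolled (never derived).

no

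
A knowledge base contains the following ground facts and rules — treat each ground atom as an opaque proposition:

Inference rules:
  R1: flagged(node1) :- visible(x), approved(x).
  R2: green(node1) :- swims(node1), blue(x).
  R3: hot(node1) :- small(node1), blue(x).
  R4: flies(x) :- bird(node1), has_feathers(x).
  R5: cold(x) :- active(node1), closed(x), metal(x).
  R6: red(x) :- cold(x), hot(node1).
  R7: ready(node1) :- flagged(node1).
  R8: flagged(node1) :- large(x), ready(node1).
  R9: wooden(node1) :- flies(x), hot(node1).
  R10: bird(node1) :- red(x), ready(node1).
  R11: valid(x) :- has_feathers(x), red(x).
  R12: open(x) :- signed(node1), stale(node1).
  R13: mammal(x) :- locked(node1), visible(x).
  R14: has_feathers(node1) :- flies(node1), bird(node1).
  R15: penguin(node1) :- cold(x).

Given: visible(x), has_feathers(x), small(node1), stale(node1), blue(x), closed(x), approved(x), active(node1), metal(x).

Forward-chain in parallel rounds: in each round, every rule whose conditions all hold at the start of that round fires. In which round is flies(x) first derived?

Round 1 — R1, R3, R5, derive flagged(node1), hot(node1), cold(x).
Round 2 — R6, R7, R15, derive red(x), ready(node1), penguin(node1).
Round 3 — R10, R11, derive bird(node1), valid(x).
Round 4 — R4, derive flies(x).
flies(x) first appears in round 4.

4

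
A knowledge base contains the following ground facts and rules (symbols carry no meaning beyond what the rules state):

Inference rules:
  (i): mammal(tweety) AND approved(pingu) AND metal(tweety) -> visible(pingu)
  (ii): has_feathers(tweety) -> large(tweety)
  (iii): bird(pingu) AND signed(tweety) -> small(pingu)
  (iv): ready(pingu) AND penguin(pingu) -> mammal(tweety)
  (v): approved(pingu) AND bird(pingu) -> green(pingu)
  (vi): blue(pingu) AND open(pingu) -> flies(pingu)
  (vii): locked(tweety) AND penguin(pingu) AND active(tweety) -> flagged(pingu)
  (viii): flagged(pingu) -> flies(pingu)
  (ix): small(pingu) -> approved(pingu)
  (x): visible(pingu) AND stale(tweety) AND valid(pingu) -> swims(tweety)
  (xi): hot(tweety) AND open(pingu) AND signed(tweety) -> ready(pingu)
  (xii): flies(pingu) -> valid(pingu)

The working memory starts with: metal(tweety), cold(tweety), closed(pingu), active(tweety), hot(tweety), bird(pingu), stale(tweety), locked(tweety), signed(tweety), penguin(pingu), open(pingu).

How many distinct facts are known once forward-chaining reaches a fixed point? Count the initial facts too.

21

Round 1: (iii) [bird(pingu) AND signed(tweety) -> small(pingu)]; (vii) [locked(tweety) AND penguin(pingu) AND active(tweety) -> flagged(pingu)]; (xi) [hot(tweety) AND open(pingu) AND signed(tweety) -> ready(pingu)]. New: small(pingu), flagged(pingu), ready(pingu).
Round 2: (iv) [ready(pingu) AND penguin(pingu) -> mammal(tweety)]; (viii) [flagged(pingu) -> flies(pingu)]; (ix) [small(pingu) -> approved(pingu)]. New: mammal(tweety), flies(pingu), approved(pingu).
Round 3: (i) [mammal(tweety) AND approved(pingu) AND metal(tweety) -> visible(pingu)]; (v) [approved(pingu) AND bird(pingu) -> green(pingu)]; (xii) [flies(pingu) -> valid(pingu)]. New: visible(pingu), green(pingu), valid(pingu).
Round 4: (x) [visible(pingu) AND stale(tweety) AND valid(pingu) -> swims(tweety)]. New: swims(tweety).
Closure: {active(tweety), approved(pingu), bird(pingu), closed(pingu), cold(tweety), flagged(pingu), flies(pingu), green(pingu), hot(tweety), locked(tweety), mammal(tweety), metal(tweety), open(pingu), penguin(pingu), ready(pingu), signed(tweety), small(pingu), stale(tweety), swims(tweety), valid(pingu), visible(pingu)} — 21 facts.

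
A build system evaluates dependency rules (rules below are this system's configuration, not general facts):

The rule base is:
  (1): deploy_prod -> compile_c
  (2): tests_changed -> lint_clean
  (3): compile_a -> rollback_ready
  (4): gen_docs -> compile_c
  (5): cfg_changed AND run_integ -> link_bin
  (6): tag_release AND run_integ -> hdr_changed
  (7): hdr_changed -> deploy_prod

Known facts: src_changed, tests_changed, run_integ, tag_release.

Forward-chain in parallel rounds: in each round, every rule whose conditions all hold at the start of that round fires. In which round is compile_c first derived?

3

Round 1: (2) [tests_changed -> lint_clean]; (6) [tag_release AND run_integ -> hdr_changed]. New: lint_clean, hdr_changed.
Round 2: (7) [hdr_changed -> deploy_prod]. New: deploy_prod.
Round 3: (1) [deploy_prod -> compile_c]. New: compile_c.
compile_c first appears in round 3.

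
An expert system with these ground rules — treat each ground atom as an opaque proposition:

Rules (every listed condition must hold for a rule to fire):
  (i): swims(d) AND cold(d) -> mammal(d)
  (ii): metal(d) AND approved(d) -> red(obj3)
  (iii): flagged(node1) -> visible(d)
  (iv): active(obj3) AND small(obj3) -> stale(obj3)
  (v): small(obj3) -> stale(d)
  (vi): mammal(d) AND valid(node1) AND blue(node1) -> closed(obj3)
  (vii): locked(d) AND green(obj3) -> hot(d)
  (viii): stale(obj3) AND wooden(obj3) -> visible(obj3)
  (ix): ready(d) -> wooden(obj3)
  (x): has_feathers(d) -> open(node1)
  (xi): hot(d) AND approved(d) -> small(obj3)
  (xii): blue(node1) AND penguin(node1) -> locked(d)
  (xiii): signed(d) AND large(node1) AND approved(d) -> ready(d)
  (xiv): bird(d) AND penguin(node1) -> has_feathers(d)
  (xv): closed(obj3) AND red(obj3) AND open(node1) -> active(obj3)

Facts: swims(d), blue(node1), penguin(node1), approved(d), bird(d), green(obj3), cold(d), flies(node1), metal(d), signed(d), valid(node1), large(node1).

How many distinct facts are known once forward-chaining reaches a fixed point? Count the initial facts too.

26

Round 1 — (i), (ii), (xii), (xiii), (xiv), derive mammal(d), red(obj3), locked(d), ready(d), has_feathers(d).
Round 2 — (vi), (vii), (ix), (x), derive closed(obj3), hot(d), wooden(obj3), open(node1).
Round 3 — (xi), (xv), derive small(obj3), active(obj3).
Round 4 — (iv), (v), derive stale(obj3), stale(d).
Round 5 — (viii), derive visible(obj3).
Closure: {active(obj3), approved(d), bird(d), blue(node1), closed(obj3), cold(d), flies(node1), green(obj3), has_feathers(d), hot(d), large(node1), locked(d), mammal(d), metal(d), open(node1), penguin(node1), ready(d), red(obj3), signed(d), small(obj3), stale(d), stale(obj3), swims(d), valid(node1), visible(obj3), wooden(obj3)} — 26 facts.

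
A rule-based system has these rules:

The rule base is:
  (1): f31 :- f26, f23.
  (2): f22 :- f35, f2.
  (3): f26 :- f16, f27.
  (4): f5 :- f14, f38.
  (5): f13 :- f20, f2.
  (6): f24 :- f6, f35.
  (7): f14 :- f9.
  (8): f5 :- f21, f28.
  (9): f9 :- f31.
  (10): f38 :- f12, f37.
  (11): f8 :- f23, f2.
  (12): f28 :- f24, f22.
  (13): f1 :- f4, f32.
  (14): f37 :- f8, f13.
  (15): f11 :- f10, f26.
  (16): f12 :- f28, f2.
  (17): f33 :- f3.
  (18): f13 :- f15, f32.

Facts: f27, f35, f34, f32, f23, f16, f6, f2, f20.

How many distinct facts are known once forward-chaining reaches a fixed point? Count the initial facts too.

22

[1] (2) [f22 :- f35, f2.]; (3) [f26 :- f16, f27.]; (5) [f13 :- f20, f2.]; (6) [f24 :- f6, f35.]; (11) [f8 :- f23, f2.]. ⇒ new: f22, f26, f13, f24, f8.
[2] (1) [f31 :- f26, f23.]; (12) [f28 :- f24, f22.]; (14) [f37 :- f8, f13.]. ⇒ new: f31, f28, f37.
[3] (9) [f9 :- f31.]; (16) [f12 :- f28, f2.]. ⇒ new: f9, f12.
[4] (7) [f14 :- f9.]; (10) [f38 :- f12, f37.]. ⇒ new: f14, f38.
[5] (4) [f5 :- f14, f38.]. ⇒ new: f5.
Closure: {f12, f13, f14, f16, f2, f20, f22, f23, f24, f26, f27, f28, f31, f32, f34, f35, f37, f38, f5, f6, f8, f9} — 22 facts.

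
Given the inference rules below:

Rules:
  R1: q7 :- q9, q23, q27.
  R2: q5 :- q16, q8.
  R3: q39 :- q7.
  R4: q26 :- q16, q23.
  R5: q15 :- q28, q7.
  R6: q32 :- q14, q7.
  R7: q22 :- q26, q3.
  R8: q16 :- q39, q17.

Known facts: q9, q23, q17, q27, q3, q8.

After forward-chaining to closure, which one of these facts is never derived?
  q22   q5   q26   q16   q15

q15

[1] R1 [q7 :- q9, q23, q27.]. ⇒ new: q7.
[2] R3 [q39 :- q7.]. ⇒ new: q39.
[3] R8 [q16 :- q39, q17.]. ⇒ new: q16.
[4] R2 [q5 :- q16, q8.]; R4 [q26 :- q16, q23.]. ⇒ new: q5, q26.
[5] R7 [q22 :- q26, q3.]. ⇒ new: q22.
Derived: q16 (round 3), q22 (round 5), q26 (round 4), q5 (round 4). q15 never appears in any round.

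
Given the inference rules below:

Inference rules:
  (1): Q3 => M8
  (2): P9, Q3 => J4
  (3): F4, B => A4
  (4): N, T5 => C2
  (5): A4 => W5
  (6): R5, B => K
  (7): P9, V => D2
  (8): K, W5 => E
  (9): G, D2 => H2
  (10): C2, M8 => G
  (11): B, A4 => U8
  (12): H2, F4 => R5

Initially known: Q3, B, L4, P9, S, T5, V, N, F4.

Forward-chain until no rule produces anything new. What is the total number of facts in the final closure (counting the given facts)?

[1] (1) [Q3 => M8]; (2) [P9, Q3 => J4]; (3) [F4, B => A4]; (4) [N, T5 => C2]; (7) [P9, V => D2]. ⇒ new: M8, J4, A4, C2, D2.
[2] (5) [A4 => W5]; (10) [C2, M8 => G]; (11) [B, A4 => U8]. ⇒ new: W5, G, U8.
[3] (9) [G, D2 => H2]. ⇒ new: H2.
[4] (12) [H2, F4 => R5]. ⇒ new: R5.
[5] (6) [R5, B => K]. ⇒ new: K.
[6] (8) [K, W5 => E]. ⇒ new: E.
Closure: {A4, B, C2, D2, E, F4, G, H2, J4, K, L4, M8, N, P9, Q3, R5, S, T5, U8, V, W5} — 21 facts.

21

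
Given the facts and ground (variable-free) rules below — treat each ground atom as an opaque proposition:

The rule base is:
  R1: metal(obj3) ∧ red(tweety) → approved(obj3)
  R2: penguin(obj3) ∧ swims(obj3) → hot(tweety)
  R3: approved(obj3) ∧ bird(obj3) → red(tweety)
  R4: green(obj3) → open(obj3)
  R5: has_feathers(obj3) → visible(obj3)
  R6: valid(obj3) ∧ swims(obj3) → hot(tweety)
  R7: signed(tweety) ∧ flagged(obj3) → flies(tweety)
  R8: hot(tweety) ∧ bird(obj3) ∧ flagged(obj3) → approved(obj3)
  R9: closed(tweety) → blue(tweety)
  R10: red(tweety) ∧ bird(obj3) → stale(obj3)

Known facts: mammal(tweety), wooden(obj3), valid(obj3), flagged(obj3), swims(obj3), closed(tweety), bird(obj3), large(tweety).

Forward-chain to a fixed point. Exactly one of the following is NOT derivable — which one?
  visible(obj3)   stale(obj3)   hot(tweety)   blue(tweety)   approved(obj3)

visible(obj3)

Round 1: R6 [valid(obj3) ∧ swims(obj3) → hot(tweety)]; R9 [closed(tweety) → blue(tweety)]. New: hot(tweety), blue(tweety).
Round 2: R8 [hot(tweety) ∧ bird(obj3) ∧ flagged(obj3) → approved(obj3)]. New: approved(obj3).
Round 3: R3 [approved(obj3) ∧ bird(obj3) → red(tweety)]. New: red(tweety).
Round 4: R10 [red(tweety) ∧ bird(obj3) → stale(obj3)]. New: stale(obj3).
Derived: approved(obj3) (round 2), blue(tweety) (round 1), hot(tweety) (round 1), stale(obj3) (round 4). visible(obj3) never appears in any round.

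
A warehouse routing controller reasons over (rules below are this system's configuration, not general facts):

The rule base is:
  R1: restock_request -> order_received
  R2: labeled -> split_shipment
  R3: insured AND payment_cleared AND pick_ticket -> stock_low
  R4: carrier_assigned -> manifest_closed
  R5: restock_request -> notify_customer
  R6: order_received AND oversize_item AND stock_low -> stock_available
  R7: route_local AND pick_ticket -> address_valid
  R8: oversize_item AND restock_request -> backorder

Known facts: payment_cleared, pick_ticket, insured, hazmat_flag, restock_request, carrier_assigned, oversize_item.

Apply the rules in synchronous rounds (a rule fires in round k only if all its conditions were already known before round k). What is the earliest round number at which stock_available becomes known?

[1] R1 [restock_request -> order_received]; R3 [insured AND payment_cleared AND pick_ticket -> stock_low]; R4 [carrier_assigned -> manifest_closed]; R5 [restock_request -> notify_customer]; R8 [oversize_item AND restock_request -> backorder]. ⇒ new: order_received, stock_low, manifest_closed, notify_customer, backorder.
[2] R6 [order_received AND oversize_item AND stock_low -> stock_available]. ⇒ new: stock_available.
stock_available first appears in round 2.

2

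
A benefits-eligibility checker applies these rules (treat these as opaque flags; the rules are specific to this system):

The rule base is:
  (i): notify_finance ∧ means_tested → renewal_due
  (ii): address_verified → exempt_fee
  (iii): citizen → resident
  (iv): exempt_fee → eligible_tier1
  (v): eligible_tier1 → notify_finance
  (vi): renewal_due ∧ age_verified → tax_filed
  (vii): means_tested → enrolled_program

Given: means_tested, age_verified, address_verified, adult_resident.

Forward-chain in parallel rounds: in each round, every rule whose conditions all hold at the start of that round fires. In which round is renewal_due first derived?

4

Round 1 fires (ii), (vii), giving exempt_fee, enrolled_program.
Round 2 fires (iv), giving eligible_tier1.
Round 3 fires (v), giving notify_finance.
Round 4 fires (i), giving renewal_due.
renewal_due first appears in round 4.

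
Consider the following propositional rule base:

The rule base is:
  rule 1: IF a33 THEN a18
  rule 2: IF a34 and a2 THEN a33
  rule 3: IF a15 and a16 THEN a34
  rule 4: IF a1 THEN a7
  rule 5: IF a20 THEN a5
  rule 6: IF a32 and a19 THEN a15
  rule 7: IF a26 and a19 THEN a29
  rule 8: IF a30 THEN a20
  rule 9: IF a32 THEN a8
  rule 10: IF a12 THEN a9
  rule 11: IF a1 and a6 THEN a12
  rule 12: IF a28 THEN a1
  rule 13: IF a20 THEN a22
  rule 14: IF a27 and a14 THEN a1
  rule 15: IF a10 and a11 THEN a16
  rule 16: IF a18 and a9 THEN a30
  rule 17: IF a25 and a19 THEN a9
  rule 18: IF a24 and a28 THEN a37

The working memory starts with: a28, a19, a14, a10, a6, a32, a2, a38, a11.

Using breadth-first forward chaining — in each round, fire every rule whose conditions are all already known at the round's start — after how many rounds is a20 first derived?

Round 1: rule 6 [IF a32 and a19 THEN a15]; rule 9 [IF a32 THEN a8]; rule 12 [IF a28 THEN a1]; rule 15 [IF a10 and a11 THEN a16]. Adds a15, a8, a1, a16.
Round 2: rule 3 [IF a15 and a16 THEN a34]; rule 4 [IF a1 THEN a7]; rule 11 [IF a1 and a6 THEN a12]. Adds a34, a7, a12.
Round 3: rule 2 [IF a34 and a2 THEN a33]; rule 10 [IF a12 THEN a9]. Adds a33, a9.
Round 4: rule 1 [IF a33 THEN a18]. Adds a18.
Round 5: rule 16 [IF a18 and a9 THEN a30]. Adds a30.
Round 6: rule 8 [IF a30 THEN a20]. Adds a20.
a20 first appears in round 6.

6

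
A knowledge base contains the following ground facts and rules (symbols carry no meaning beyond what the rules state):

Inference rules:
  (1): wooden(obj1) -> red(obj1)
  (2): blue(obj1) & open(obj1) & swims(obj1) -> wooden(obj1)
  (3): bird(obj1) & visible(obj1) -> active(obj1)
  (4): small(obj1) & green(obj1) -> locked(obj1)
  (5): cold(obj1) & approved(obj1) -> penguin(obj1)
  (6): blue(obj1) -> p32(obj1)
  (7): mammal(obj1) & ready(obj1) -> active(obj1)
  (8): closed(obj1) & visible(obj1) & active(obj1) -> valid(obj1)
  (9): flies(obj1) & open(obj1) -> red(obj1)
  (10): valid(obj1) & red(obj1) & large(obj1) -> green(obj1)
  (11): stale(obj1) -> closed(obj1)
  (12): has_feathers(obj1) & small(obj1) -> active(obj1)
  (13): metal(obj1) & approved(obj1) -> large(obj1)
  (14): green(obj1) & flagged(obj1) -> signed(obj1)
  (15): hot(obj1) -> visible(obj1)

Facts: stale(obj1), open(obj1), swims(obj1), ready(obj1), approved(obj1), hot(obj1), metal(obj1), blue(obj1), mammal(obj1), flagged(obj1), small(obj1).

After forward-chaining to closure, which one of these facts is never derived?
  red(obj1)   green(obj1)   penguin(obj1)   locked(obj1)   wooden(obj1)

penguin(obj1)

Round 1 fires (2), (6), (7), (11), (13), (15), giving wooden(obj1), p32(obj1), active(obj1), closed(obj1), large(obj1), visible(obj1).
Round 2 fires (1), (8), giving red(obj1), valid(obj1).
Round 3 fires (10), giving green(obj1).
Round 4 fires (4), (14), giving locked(obj1), signed(obj1).
Derived: locked(obj1) (round 4), green(obj1) (round 3), red(obj1) (round 2), wooden(obj1) (round 1). penguin(obj1) never appears in any round.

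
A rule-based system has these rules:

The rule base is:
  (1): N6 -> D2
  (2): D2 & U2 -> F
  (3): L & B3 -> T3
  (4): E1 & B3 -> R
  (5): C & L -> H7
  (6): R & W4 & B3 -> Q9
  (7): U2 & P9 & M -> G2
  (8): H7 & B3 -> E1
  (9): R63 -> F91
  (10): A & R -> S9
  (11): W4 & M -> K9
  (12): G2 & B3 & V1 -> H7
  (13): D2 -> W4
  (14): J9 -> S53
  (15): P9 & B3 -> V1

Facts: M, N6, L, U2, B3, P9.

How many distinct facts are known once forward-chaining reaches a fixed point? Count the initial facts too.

17

[1] (1) [N6 -> D2]; (3) [L & B3 -> T3]; (7) [U2 & P9 & M -> G2]; (15) [P9 & B3 -> V1]. ⇒ new: D2, T3, G2, V1.
[2] (2) [D2 & U2 -> F]; (12) [G2 & B3 & V1 -> H7]; (13) [D2 -> W4]. ⇒ new: F, H7, W4.
[3] (8) [H7 & B3 -> E1]; (11) [W4 & M -> K9]. ⇒ new: E1, K9.
[4] (4) [E1 & B3 -> R]. ⇒ new: R.
[5] (6) [R & W4 & B3 -> Q9]. ⇒ new: Q9.
Closure: {B3, D2, E1, F, G2, H7, K9, L, M, N6, P9, Q9, R, T3, U2, V1, W4} — 17 facts.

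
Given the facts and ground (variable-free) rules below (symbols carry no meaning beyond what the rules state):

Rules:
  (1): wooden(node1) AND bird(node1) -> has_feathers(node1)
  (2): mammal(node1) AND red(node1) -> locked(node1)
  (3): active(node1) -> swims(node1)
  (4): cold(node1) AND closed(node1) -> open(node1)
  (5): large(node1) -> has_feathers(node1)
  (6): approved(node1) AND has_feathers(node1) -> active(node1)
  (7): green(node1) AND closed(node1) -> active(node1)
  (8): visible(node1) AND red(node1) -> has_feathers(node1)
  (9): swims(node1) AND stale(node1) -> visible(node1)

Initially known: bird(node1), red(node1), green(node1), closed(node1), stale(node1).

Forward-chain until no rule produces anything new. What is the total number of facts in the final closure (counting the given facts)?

Round 1 — (7), derive active(node1).
Round 2 — (3), derive swims(node1).
Round 3 — (9), derive visible(node1).
Round 4 — (8), derive has_feathers(node1).
Closure: {active(node1), bird(node1), closed(node1), green(node1), has_feathers(node1), red(node1), stale(node1), swims(node1), visible(node1)} — 9 facts.

9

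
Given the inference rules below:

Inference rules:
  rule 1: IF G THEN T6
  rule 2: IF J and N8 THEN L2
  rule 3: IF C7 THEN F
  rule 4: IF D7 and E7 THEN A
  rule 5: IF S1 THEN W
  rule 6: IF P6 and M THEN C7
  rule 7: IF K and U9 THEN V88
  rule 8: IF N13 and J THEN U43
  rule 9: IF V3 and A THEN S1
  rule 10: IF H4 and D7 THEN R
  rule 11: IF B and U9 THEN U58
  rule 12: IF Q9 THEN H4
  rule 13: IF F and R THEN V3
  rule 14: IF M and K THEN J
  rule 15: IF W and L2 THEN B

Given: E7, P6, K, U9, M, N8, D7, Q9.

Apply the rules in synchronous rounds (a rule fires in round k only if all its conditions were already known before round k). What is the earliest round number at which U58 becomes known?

Round 1 — rule 4, rule 6, rule 7, rule 12, rule 14, derive A, C7, V88, H4, J.
Round 2 — rule 2, rule 3, rule 10, derive L2, F, R.
Round 3 — rule 13, derive V3.
Round 4 — rule 9, derive S1.
Round 5 — rule 5, derive W.
Round 6 — rule 15, derive B.
Round 7 — rule 11, derive U58.
U58 first appears in round 7.

7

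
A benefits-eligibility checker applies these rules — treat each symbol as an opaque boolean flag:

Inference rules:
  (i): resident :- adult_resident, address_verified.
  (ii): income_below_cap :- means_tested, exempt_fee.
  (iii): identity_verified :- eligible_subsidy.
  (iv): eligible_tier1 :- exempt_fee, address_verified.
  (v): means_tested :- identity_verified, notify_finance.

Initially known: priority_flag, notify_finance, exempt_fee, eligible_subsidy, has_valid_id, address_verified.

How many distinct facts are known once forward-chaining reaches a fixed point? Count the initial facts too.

Round 1 — (iii), (iv), derive identity_verified, eligible_tier1.
Round 2 — (v), derive means_tested.
Round 3 — (ii), derive income_below_cap.
Closure: {address_verified, eligible_subsidy, eligible_tier1, exempt_fee, has_valid_id, identity_verified, income_below_cap, means_tested, notify_finance, priority_flag} — 10 facts.

10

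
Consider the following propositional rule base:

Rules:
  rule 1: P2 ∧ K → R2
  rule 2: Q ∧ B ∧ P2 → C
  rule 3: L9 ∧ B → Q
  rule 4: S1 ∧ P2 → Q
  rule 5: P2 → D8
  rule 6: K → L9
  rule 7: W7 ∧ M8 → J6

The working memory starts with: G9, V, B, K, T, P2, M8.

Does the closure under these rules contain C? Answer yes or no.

yes

[1] rule 1 [P2 ∧ K → R2]; rule 5 [P2 → D8]; rule 6 [K → L9]. ⇒ new: R2, D8, L9.
[2] rule 3 [L9 ∧ B → Q]. ⇒ new: Q.
[3] rule 2 [Q ∧ B ∧ P2 → C]. ⇒ new: C.
C appears in round 3, so it is derivable.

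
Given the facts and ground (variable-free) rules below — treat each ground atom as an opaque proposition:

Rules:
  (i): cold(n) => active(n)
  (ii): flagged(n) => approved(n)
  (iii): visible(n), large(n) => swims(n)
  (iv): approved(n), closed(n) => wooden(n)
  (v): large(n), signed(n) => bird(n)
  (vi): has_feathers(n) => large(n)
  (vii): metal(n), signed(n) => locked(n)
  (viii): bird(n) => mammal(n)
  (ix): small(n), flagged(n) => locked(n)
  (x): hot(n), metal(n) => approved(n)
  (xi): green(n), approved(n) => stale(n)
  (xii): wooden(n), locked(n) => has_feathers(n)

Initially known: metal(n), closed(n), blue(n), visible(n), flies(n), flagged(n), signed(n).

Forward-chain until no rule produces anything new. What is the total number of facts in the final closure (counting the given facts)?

15

Round 1 fires (ii), (vii), giving approved(n), locked(n).
Round 2 fires (iv), giving wooden(n).
Round 3 fires (xii), giving has_feathers(n).
Round 4 fires (vi), giving large(n).
Round 5 fires (iii), (v), giving swims(n), bird(n).
Round 6 fires (viii), giving mammal(n).
Closure: {approved(n), bird(n), blue(n), closed(n), flagged(n), flies(n), has_feathers(n), large(n), locked(n), mammal(n), metal(n), signed(n), swims(n), visible(n), wooden(n)} — 15 facts.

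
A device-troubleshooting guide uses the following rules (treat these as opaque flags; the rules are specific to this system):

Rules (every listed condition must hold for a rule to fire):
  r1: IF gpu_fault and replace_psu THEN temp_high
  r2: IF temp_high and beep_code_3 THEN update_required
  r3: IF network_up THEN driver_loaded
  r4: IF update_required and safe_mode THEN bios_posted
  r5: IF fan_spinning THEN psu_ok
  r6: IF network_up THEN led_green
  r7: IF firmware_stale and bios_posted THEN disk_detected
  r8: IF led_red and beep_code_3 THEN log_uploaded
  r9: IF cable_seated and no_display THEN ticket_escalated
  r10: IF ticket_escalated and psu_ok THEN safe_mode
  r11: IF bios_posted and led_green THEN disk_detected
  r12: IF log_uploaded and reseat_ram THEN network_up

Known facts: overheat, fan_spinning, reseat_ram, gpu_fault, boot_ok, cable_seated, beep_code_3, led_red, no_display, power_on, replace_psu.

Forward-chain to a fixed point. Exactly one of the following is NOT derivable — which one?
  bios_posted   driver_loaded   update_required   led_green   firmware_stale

firmware_stale

Round 1: r1 [IF gpu_fault and replace_psu THEN temp_high]; r5 [IF fan_spinning THEN psu_ok]; r8 [IF led_red and beep_code_3 THEN log_uploaded]; r9 [IF cable_seated and no_display THEN ticket_escalated]. New: temp_high, psu_ok, log_uploaded, ticket_escalated.
Round 2: r2 [IF temp_high and beep_code_3 THEN update_required]; r10 [IF ticket_escalated and psu_ok THEN safe_mode]; r12 [IF log_uploaded and reseat_ram THEN network_up]. New: update_required, safe_mode, network_up.
Round 3: r3 [IF network_up THEN driver_loaded]; r4 [IF update_required and safe_mode THEN bios_posted]; r6 [IF network_up THEN led_green]. New: driver_loaded, bios_posted, led_green.
Round 4: r11 [IF bios_posted and led_green THEN disk_detected]. New: disk_detected.
Derived: driver_loaded (round 3), led_green (round 3), bios_posted (round 3), update_required (round 2). firmware_stale never appears in any round.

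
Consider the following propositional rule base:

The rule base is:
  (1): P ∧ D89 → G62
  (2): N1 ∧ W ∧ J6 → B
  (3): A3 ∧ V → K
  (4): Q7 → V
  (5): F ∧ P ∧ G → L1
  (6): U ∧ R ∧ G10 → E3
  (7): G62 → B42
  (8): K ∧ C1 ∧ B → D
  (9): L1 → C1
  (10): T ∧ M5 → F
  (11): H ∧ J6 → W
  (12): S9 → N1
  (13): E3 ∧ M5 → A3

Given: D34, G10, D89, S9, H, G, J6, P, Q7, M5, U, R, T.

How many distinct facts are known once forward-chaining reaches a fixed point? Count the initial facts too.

Round 1: (1) [P ∧ D89 → G62]; (4) [Q7 → V]; (6) [U ∧ R ∧ G10 → E3]; (10) [T ∧ M5 → F]; (11) [H ∧ J6 → W]; (12) [S9 → N1]. New: G62, V, E3, F, W, N1.
Round 2: (2) [N1 ∧ W ∧ J6 → B]; (5) [F ∧ P ∧ G → L1]; (7) [G62 → B42]; (13) [E3 ∧ M5 → A3]. New: B, L1, B42, A3.
Round 3: (3) [A3 ∧ V → K]; (9) [L1 → C1]. New: K, C1.
Round 4: (8) [K ∧ C1 ∧ B → D]. New: D.
Closure: {A3, B, B42, C1, D, D34, D89, E3, F, G, G10, G62, H, J6, K, L1, M5, N1, P, Q7, R, S9, T, U, V, W} — 26 facts.

26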